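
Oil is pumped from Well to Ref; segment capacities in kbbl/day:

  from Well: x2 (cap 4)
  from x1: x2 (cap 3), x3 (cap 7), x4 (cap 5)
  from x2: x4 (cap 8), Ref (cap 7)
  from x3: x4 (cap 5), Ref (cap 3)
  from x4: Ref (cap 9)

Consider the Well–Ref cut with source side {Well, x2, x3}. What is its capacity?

23

Edges leaving {Well, x2, x3}: x2→x4 (8), x2→Ref (7), x3→x4 (5), x3→Ref (3).
Cut capacity = 8 + 7 + 5 + 3 = 23.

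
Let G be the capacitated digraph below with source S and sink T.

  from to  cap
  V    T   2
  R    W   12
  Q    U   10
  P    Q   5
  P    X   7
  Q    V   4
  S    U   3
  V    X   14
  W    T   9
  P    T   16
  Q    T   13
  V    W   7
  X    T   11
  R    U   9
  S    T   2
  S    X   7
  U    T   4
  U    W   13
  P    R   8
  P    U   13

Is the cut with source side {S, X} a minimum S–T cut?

Given cut capacity: 3 + 2 + 11 = 16.
Augment S→T: bottleneck 2, flow now 2.
Augment S→U→T: bottleneck 3, flow now 5.
Augment S→X→T: bottleneck 7, flow now 12.
No augmenting path remains; maximum flow = 12.
In the residual graph, reachable from S: {S}.
Min-cut edges: S→U (3), S→X (7), S→T (2); capacity 3 + 7 + 2 = 12.
Cut capacity 16 exceeds the max flow 12, so it is not minimum.

No — its capacity is 16, but the minimum cut has capacity 12.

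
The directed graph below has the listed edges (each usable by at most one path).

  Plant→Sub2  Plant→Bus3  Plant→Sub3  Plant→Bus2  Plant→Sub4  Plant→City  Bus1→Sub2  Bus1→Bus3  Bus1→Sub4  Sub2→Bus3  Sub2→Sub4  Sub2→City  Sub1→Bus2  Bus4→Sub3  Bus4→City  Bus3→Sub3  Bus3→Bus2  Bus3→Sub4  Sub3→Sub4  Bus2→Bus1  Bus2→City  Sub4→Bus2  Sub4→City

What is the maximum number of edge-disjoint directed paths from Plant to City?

Assign every edge capacity 1; by Menger, the answer equals the max flow.
Path Plant→City (+1); total 1.
Path Plant→Sub2→City (+1); total 2.
Path Plant→Bus2→City (+1); total 3.
Path Plant→Sub4→City (+1); total 4.
No residual Plant→City path; max flow = 4.
Certifying cut of size 4: {Bus2→City, Plant→City, Sub2→City, Sub4→City}.

4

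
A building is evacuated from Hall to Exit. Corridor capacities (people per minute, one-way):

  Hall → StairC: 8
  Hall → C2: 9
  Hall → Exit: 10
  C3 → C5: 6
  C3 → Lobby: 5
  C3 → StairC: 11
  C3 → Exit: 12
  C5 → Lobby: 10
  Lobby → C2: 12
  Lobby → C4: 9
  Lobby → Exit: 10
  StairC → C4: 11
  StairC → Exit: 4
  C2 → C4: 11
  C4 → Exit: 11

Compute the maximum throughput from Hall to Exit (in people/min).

25

Augment Hall→Exit: bottleneck 10, flow now 10.
Augment Hall→StairC→Exit: bottleneck 4, flow now 14.
Augment Hall→StairC→C4→Exit: bottleneck 4, flow now 18.
Augment Hall→C2→C4→Exit: bottleneck 7, flow now 25.
No augmenting path remains; maximum flow = 25.
In the residual graph, reachable from Hall: {Hall, StairC, C2, C4}.
Min-cut edges: Hall→Exit (10), StairC→Exit (4), C4→Exit (11); capacity 10 + 4 + 11 = 25.
This cut is saturated, so no flow can exceed 25.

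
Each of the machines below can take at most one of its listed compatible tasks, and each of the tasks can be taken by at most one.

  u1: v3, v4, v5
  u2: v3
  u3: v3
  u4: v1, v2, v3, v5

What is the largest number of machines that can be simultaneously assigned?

3

Unit-capacity flow: source→left, listed edges, right→sink; max matching = max flow.
Augmenting path u1→v3 (+1); matched 1.
Augmenting path u4→v1 (+1); matched 2.
Augmenting path u2→v3→u1→v4 (+1); matched 3.
No augmenting path remains; maximum matching = 3.
König certificate: {u1, u4, v3} is a vertex cover of size 3 (every listed pair touches it), so no matching can be larger.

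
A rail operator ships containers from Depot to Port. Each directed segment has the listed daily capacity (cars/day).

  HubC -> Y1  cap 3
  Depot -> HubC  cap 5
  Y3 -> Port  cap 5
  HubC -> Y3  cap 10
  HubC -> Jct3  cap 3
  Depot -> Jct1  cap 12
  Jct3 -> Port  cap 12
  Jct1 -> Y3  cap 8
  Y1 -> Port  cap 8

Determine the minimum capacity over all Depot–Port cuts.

10

Augment Depot→HubC→Jct3→Port: bottleneck 3, flow now 3.
Augment Depot→HubC→Y3→Port: bottleneck 2, flow now 5.
Augment Depot→Jct1→Y3→Port: bottleneck 3, flow now 8.
Augment Depot→Jct1→Y3→HubC→Y1→Port: bottleneck 2, flow now 10. (uses reverse residual edge)
No augmenting path remains; maximum flow = 10.
By max-flow min-cut, the minimum cut capacity equals the max flow.
In the residual graph, reachable from Depot: {Depot, Jct1, Y3}.
Min-cut edges: Depot→HubC (5), Y3→Port (5); capacity 5 + 5 = 10.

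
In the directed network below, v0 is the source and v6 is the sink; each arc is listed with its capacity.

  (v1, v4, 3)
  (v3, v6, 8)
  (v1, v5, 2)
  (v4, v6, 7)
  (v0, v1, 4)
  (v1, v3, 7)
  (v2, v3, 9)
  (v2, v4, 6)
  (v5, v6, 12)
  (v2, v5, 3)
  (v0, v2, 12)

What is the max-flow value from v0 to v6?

16

Augment v0→v1→v3→v6: bottleneck 4, flow now 4.
Augment v0→v2→v3→v6: bottleneck 4, flow now 8.
Augment v0→v2→v4→v6: bottleneck 6, flow now 14.
Augment v0→v2→v5→v6: bottleneck 2, flow now 16.
No augmenting path remains; maximum flow = 16.
In the residual graph, reachable from v0: {v0}.
Min-cut edges: v0→v1 (4), v0→v2 (12); capacity 4 + 12 = 16.
This cut is saturated, so no flow can exceed 16.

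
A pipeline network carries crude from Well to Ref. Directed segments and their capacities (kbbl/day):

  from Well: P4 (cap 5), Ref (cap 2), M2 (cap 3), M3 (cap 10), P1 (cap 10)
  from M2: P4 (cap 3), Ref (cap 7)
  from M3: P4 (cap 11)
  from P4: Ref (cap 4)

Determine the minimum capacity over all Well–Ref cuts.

Augment Well→Ref: bottleneck 2, flow now 2.
Augment Well→M2→Ref: bottleneck 3, flow now 5.
Augment Well→P4→Ref: bottleneck 4, flow now 9.
No augmenting path remains; maximum flow = 9.
By max-flow min-cut, the minimum cut capacity equals the max flow.
In the residual graph, reachable from Well: {Well, P1, M3, P4}.
Min-cut edges: Well→M2 (3), Well→Ref (2), P4→Ref (4); capacity 3 + 2 + 4 = 9.

9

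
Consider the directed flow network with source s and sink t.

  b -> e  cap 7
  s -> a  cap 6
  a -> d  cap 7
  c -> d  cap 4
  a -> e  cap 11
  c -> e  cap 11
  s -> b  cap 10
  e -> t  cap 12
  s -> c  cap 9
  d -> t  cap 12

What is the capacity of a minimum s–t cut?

22

Augment s→a→d→t: bottleneck 6, flow now 6.
Augment s→b→e→t: bottleneck 7, flow now 13.
Augment s→c→d→t: bottleneck 4, flow now 17.
Augment s→c→e→t: bottleneck 5, flow now 22.
No augmenting path remains; maximum flow = 22.
By max-flow min-cut, the minimum cut capacity equals the max flow.
In the residual graph, reachable from s: {s, b}.
Min-cut edges: s→a (6), s→c (9), b→e (7); capacity 6 + 9 + 7 = 22.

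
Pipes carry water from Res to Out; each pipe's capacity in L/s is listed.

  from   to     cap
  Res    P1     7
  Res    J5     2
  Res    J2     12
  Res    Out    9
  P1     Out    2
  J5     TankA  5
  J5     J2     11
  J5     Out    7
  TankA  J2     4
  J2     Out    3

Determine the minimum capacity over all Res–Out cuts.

Augment Res→Out: bottleneck 9, flow now 9.
Augment Res→P1→Out: bottleneck 2, flow now 11.
Augment Res→J5→Out: bottleneck 2, flow now 13.
Augment Res→J2→Out: bottleneck 3, flow now 16.
No augmenting path remains; maximum flow = 16.
By max-flow min-cut, the minimum cut capacity equals the max flow.
In the residual graph, reachable from Res: {Res, P1, J2}.
Min-cut edges: Res→J5 (2), Res→Out (9), P1→Out (2), J2→Out (3); capacity 2 + 9 + 2 + 3 = 16.

16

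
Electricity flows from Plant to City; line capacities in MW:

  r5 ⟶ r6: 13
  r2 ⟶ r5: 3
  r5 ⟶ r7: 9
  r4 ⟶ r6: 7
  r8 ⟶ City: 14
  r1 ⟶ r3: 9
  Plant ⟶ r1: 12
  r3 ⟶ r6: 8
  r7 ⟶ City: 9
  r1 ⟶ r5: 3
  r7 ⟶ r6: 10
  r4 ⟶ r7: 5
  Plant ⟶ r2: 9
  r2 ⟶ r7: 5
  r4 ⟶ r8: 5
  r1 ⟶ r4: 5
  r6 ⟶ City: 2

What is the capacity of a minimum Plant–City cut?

16

Augment Plant→r2→r7→City: bottleneck 5, flow now 5.
Augment Plant→r1→r3→r6→City: bottleneck 2, flow now 7.
Augment Plant→r1→r4→r7→City: bottleneck 4, flow now 11.
Augment Plant→r1→r4→r8→City: bottleneck 1, flow now 12.
Augment Plant→r1→r5→r7→r4→r8→City: bottleneck 3, flow now 15. (uses reverse residual edge)
Augment Plant→r2→r5→r7→r4→r8→City: bottleneck 1, flow now 16. (uses reverse residual edge)
No augmenting path remains; maximum flow = 16.
By max-flow min-cut, the minimum cut capacity equals the max flow.
In the residual graph, reachable from Plant: {Plant, r1, r2, r3, r5, r6, r7}.
Min-cut edges: r1→r4 (5), r6→City (2), r7→City (9); capacity 5 + 2 + 9 = 16.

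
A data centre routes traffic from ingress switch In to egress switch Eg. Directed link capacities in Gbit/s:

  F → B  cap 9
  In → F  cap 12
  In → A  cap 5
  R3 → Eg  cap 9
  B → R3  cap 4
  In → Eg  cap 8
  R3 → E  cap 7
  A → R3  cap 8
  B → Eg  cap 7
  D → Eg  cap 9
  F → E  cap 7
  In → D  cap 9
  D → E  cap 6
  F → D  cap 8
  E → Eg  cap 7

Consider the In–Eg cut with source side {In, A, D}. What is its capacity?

43

Edges leaving {In, A, D}: In→F (12), In→Eg (8), A→R3 (8), D→E (6), D→Eg (9).
Cut capacity = 12 + 8 + 8 + 6 + 9 = 43.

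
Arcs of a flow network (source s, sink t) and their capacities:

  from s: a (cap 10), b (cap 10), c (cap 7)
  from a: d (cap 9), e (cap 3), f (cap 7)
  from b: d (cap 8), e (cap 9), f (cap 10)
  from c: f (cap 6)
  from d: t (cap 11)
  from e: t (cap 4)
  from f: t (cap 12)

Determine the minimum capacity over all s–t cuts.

Augment s→a→d→t: bottleneck 9, flow now 9.
Augment s→a→e→t: bottleneck 1, flow now 10.
Augment s→b→d→t: bottleneck 2, flow now 12.
Augment s→b→e→t: bottleneck 3, flow now 15.
Augment s→b→f→t: bottleneck 5, flow now 20.
Augment s→c→f→t: bottleneck 6, flow now 26.
No augmenting path remains; maximum flow = 26.
By max-flow min-cut, the minimum cut capacity equals the max flow.
In the residual graph, reachable from s: {s, c}.
Min-cut edges: s→a (10), s→b (10), c→f (6); capacity 10 + 10 + 6 = 26.

26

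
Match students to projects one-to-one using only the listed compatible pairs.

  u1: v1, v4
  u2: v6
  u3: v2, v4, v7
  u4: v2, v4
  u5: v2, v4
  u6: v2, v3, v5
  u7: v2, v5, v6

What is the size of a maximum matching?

7

Unit-capacity flow: source→left, listed edges, right→sink; max matching = max flow.
Augmenting path u1→v1 (+1); matched 1.
Augmenting path u2→v6 (+1); matched 2.
Augmenting path u3→v2 (+1); matched 3.
Augmenting path u4→v4 (+1); matched 4.
Augmenting path u6→v3 (+1); matched 5.
Augmenting path u7→v5 (+1); matched 6.
Augmenting path u5→v2→u3→v7 (+1); matched 7.
No augmenting path remains; maximum matching = 7.
König certificate: {u1, u2, u3, u4, u5, u6, u7} is a vertex cover of size 7 (every listed pair touches it), so no matching can be larger.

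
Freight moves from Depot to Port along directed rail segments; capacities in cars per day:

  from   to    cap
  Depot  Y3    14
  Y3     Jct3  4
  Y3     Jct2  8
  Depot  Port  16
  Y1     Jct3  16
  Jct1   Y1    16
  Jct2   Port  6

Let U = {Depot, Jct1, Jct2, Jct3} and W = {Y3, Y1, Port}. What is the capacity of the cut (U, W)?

Edges leaving {Depot, Jct1, Jct2, Jct3}: Depot→Y3 (14), Depot→Port (16), Jct1→Y1 (16), Jct2→Port (6).
Cut capacity = 14 + 16 + 16 + 6 = 52.

52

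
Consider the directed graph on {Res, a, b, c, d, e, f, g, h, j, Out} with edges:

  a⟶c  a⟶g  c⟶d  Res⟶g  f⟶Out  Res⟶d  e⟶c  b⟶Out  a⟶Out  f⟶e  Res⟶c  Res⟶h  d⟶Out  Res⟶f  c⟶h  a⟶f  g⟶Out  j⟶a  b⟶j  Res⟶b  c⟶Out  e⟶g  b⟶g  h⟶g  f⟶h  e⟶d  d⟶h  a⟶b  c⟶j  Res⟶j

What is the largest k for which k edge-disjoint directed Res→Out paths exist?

6

Assign every edge capacity 1; by Menger, the answer equals the max flow.
Path Res→b→Out (+1); total 1.
Path Res→c→Out (+1); total 2.
Path Res→d→Out (+1); total 3.
Path Res→f→Out (+1); total 4.
Path Res→g→Out (+1); total 5.
Path Res→j→a→Out (+1); total 6.
No residual Res→Out path; max flow = 6.
Certifying cut of size 6: {Res→b, Res→c, Res→d, Res→f, Res→j, g→Out}.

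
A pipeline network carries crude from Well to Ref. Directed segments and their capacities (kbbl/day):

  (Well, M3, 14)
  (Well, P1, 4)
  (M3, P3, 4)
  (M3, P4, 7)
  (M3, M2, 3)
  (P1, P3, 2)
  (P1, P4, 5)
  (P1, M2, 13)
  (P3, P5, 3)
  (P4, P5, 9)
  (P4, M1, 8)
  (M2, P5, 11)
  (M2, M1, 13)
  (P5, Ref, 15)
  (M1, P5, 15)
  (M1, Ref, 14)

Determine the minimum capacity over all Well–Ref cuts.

Augment Well→M3→P3→P5→Ref: bottleneck 3, flow now 3.
Augment Well→M3→P4→P5→Ref: bottleneck 7, flow now 10.
Augment Well→M3→M2→P5→Ref: bottleneck 3, flow now 13.
Augment Well→P1→P4→P5→Ref: bottleneck 2, flow now 15.
Augment Well→P1→P4→M1→Ref: bottleneck 2, flow now 17.
No augmenting path remains; maximum flow = 17.
By max-flow min-cut, the minimum cut capacity equals the max flow.
In the residual graph, reachable from Well: {Well, M3, P3}.
Min-cut edges: Well→P1 (4), M3→P4 (7), M3→M2 (3), P3→P5 (3); capacity 4 + 7 + 3 + 3 = 17.

17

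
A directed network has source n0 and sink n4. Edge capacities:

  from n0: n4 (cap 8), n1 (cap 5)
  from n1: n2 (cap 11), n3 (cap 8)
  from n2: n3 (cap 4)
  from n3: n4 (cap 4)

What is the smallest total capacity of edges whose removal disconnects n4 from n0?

Augment n0→n4: bottleneck 8, flow now 8.
Augment n0→n1→n3→n4: bottleneck 4, flow now 12.
No augmenting path remains; maximum flow = 12.
By max-flow min-cut, the minimum cut capacity equals the max flow.
In the residual graph, reachable from n0: {n0, n1, n2, n3}.
Min-cut edges: n0→n4 (8), n3→n4 (4); capacity 8 + 4 = 12.

12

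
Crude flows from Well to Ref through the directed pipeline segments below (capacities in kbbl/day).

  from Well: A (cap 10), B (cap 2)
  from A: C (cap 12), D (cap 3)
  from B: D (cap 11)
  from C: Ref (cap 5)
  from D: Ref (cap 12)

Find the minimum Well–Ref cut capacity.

Augment Well→A→C→Ref: bottleneck 5, flow now 5.
Augment Well→A→D→Ref: bottleneck 3, flow now 8.
Augment Well→B→D→Ref: bottleneck 2, flow now 10.
No augmenting path remains; maximum flow = 10.
By max-flow min-cut, the minimum cut capacity equals the max flow.
In the residual graph, reachable from Well: {Well, A, C}.
Min-cut edges: Well→B (2), A→D (3), C→Ref (5); capacity 2 + 3 + 5 = 10.

10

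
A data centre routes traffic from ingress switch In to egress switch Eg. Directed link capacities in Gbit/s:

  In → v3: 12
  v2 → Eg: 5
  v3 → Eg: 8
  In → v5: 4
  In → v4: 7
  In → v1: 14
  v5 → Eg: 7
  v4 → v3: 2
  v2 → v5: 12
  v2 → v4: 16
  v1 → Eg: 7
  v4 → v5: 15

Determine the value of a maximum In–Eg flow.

22

Augment In→v1→Eg: bottleneck 7, flow now 7.
Augment In→v3→Eg: bottleneck 8, flow now 15.
Augment In→v5→Eg: bottleneck 4, flow now 19.
Augment In→v4→v5→Eg: bottleneck 3, flow now 22.
No augmenting path remains; maximum flow = 22.
In the residual graph, reachable from In: {In, v1, v3, v4, v5}.
Min-cut edges: v1→Eg (7), v3→Eg (8), v5→Eg (7); capacity 7 + 8 + 7 = 22.
This cut is saturated, so no flow can exceed 22.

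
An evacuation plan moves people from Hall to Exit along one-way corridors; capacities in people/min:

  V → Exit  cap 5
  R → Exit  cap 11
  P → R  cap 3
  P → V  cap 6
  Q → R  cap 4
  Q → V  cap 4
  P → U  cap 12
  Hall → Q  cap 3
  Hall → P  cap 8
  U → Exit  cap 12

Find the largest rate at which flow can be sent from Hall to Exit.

11

Augment Hall→P→R→Exit: bottleneck 3, flow now 3.
Augment Hall→P→U→Exit: bottleneck 5, flow now 8.
Augment Hall→Q→R→Exit: bottleneck 3, flow now 11.
No augmenting path remains; maximum flow = 11.
In the residual graph, reachable from Hall: {Hall}.
Min-cut edges: Hall→P (8), Hall→Q (3); capacity 8 + 3 = 11.
This cut is saturated, so no flow can exceed 11.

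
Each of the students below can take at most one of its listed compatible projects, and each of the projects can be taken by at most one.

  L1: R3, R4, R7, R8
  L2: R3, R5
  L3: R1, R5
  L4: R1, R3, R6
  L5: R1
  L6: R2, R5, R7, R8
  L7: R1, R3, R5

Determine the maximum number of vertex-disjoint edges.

6

Unit-capacity flow: source→left, listed edges, right→sink; max matching = max flow.
Augmenting path L1→R3 (+1); matched 1.
Augmenting path L2→R5 (+1); matched 2.
Augmenting path L3→R1 (+1); matched 3.
Augmenting path L4→R6 (+1); matched 4.
Augmenting path L6→R2 (+1); matched 5.
Augmenting path L7→R3→L1→R4 (+1); matched 6.
No augmenting path remains; maximum matching = 6.
König certificate: {L1, L4, L6, R1, R3, R5} is a vertex cover of size 6 (every listed pair touches it), so no matching can be larger.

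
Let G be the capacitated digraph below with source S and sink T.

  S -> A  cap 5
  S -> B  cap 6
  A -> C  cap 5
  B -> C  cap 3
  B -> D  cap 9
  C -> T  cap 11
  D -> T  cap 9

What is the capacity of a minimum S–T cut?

11

Augment S→A→C→T: bottleneck 5, flow now 5.
Augment S→B→C→T: bottleneck 3, flow now 8.
Augment S→B→D→T: bottleneck 3, flow now 11.
No augmenting path remains; maximum flow = 11.
By max-flow min-cut, the minimum cut capacity equals the max flow.
In the residual graph, reachable from S: {S}.
Min-cut edges: S→A (5), S→B (6); capacity 5 + 6 = 11.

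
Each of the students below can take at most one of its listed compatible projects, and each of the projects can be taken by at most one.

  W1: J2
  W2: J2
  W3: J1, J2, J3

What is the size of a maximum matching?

Unit-capacity flow: source→left, listed edges, right→sink; max matching = max flow.
Augmenting path W1→J2 (+1); matched 1.
Augmenting path W3→J1 (+1); matched 2.
No augmenting path remains; maximum matching = 2.
König certificate: {W3, J2} is a vertex cover of size 2 (every listed pair touches it), so no matching can be larger.

2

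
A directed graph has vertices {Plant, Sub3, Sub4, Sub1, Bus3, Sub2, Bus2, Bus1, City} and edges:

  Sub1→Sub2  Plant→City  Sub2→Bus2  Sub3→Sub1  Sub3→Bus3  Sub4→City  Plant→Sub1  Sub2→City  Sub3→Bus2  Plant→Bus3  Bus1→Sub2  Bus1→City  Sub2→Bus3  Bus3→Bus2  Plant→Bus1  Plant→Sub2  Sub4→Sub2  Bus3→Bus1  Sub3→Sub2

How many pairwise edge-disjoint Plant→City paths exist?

Assign every edge capacity 1; by Menger, the answer equals the max flow.
Path Plant→City (+1); total 1.
Path Plant→Sub2→City (+1); total 2.
Path Plant→Bus1→City (+1); total 3.
No residual Plant→City path; max flow = 3.
Certifying cut of size 3: {Bus1→City, Plant→City, Sub2→City}.

3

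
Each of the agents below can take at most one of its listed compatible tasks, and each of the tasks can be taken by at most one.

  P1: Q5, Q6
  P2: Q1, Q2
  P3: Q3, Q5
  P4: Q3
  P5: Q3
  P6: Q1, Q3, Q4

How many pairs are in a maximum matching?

Unit-capacity flow: source→left, listed edges, right→sink; max matching = max flow.
Augmenting path P1→Q5 (+1); matched 1.
Augmenting path P2→Q1 (+1); matched 2.
Augmenting path P3→Q3 (+1); matched 3.
Augmenting path P6→Q4 (+1); matched 4.
Augmenting path P4→Q3→P3→Q5→P1→Q6 (+1); matched 5.
No augmenting path remains; maximum matching = 5.
König certificate: {P1, P2, P3, P6, Q3} is a vertex cover of size 5 (every listed pair touches it), so no matching can be larger.

5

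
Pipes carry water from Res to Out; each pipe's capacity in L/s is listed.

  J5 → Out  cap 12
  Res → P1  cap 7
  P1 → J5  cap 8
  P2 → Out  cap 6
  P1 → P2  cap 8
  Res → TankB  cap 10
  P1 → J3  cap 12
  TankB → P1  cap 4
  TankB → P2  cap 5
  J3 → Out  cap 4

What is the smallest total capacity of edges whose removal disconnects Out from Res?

16

Augment Res→TankB→P2→Out: bottleneck 5, flow now 5.
Augment Res→P1→J3→Out: bottleneck 4, flow now 9.
Augment Res→P1→P2→Out: bottleneck 1, flow now 10.
Augment Res→P1→J5→Out: bottleneck 2, flow now 12.
Augment Res→TankB→P1→J5→Out: bottleneck 4, flow now 16.
No augmenting path remains; maximum flow = 16.
By max-flow min-cut, the minimum cut capacity equals the max flow.
In the residual graph, reachable from Res: {Res, TankB}.
Min-cut edges: Res→P1 (7), TankB→P1 (4), TankB→P2 (5); capacity 7 + 4 + 5 = 16.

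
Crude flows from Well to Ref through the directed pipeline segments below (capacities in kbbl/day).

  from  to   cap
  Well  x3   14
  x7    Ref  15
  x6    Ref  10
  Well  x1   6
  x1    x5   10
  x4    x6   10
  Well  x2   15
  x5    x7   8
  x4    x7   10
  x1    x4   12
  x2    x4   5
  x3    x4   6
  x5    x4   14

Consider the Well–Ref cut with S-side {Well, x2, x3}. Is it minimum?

Yes — it is a minimum cut (capacity 17).

Given cut capacity: 6 + 5 + 6 = 17.
Augment Well→x1→x4→x6→Ref: bottleneck 6, flow now 6.
Augment Well→x2→x4→x6→Ref: bottleneck 4, flow now 10.
Augment Well→x2→x4→x7→Ref: bottleneck 1, flow now 11.
Augment Well→x3→x4→x7→Ref: bottleneck 6, flow now 17.
No augmenting path remains; maximum flow = 17.
Cut capacity 17 equals the max flow, so it is a minimum cut.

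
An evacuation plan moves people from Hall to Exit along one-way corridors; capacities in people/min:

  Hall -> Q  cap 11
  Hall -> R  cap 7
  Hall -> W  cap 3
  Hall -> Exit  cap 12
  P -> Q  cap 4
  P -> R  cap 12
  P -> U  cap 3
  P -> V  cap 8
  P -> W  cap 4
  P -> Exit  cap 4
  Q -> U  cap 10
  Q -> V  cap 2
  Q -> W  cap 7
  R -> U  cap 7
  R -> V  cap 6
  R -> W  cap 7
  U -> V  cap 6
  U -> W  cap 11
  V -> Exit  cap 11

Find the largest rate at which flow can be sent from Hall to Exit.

Augment Hall→Exit: bottleneck 12, flow now 12.
Augment Hall→Q→V→Exit: bottleneck 2, flow now 14.
Augment Hall→R→V→Exit: bottleneck 6, flow now 20.
Augment Hall→Q→U→V→Exit: bottleneck 3, flow now 23.
No augmenting path remains; maximum flow = 23.
In the residual graph, reachable from Hall: {Hall, Q, R, U, V, W}.
Min-cut edges: Hall→Exit (12), V→Exit (11); capacity 12 + 11 = 23.
This cut is saturated, so no flow can exceed 23.

23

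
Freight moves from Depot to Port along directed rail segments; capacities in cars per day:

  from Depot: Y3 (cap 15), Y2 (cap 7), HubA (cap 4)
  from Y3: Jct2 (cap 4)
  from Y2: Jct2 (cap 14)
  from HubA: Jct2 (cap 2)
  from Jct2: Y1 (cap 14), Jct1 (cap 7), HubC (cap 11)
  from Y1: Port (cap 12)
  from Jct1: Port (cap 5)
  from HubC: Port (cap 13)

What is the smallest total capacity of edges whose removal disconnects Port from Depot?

Augment Depot→Y3→Jct2→Y1→Port: bottleneck 4, flow now 4.
Augment Depot→Y2→Jct2→Y1→Port: bottleneck 7, flow now 11.
Augment Depot→HubA→Jct2→Y1→Port: bottleneck 1, flow now 12.
Augment Depot→HubA→Jct2→Jct1→Port: bottleneck 1, flow now 13.
No augmenting path remains; maximum flow = 13.
By max-flow min-cut, the minimum cut capacity equals the max flow.
In the residual graph, reachable from Depot: {Depot, Y3, HubA}.
Min-cut edges: Depot→Y2 (7), Y3→Jct2 (4), HubA→Jct2 (2); capacity 7 + 4 + 2 = 13.

13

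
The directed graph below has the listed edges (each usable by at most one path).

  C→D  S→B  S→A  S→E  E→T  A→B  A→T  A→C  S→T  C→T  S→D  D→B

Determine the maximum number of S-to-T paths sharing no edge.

3

Assign every edge capacity 1; by Menger, the answer equals the max flow.
Path S→T (+1); total 1.
Path S→A→T (+1); total 2.
Path S→E→T (+1); total 3.
No residual S→T path; max flow = 3.
Certifying cut of size 3: {S→A, S→E, S→T}.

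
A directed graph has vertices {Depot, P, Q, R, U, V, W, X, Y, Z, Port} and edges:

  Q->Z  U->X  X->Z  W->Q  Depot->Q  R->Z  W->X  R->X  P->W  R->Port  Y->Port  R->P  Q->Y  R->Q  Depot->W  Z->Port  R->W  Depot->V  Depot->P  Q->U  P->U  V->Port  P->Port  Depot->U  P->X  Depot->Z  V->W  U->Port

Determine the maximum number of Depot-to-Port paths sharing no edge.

5

Assign every edge capacity 1; by Menger, the answer equals the max flow.
Path Depot→P→Port (+1); total 1.
Path Depot→U→Port (+1); total 2.
Path Depot→V→Port (+1); total 3.
Path Depot→Z→Port (+1); total 4.
Path Depot→Q→Y→Port (+1); total 5.
No residual Depot→Port path; max flow = 5.
Certifying cut of size 5: {Depot→P, Depot→V, Q→Y, U→Port, Z→Port}.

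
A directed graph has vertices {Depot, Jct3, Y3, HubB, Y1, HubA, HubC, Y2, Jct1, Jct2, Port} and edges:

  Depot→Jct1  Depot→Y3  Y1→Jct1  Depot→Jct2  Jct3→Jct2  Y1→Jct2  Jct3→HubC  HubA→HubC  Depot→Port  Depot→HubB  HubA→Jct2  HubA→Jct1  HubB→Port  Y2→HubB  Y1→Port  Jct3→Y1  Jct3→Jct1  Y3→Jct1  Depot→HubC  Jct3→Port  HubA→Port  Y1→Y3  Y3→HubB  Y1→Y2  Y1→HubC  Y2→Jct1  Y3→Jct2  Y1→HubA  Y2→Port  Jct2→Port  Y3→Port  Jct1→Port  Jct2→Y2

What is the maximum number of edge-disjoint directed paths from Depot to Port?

5

Assign every edge capacity 1; by Menger, the answer equals the max flow.
Path Depot→Port (+1); total 1.
Path Depot→Y3→Port (+1); total 2.
Path Depot→HubB→Port (+1); total 3.
Path Depot→Jct1→Port (+1); total 4.
Path Depot→Jct2→Port (+1); total 5.
No residual Depot→Port path; max flow = 5.
Certifying cut of size 5: {Depot→HubB, Depot→Jct1, Depot→Jct2, Depot→Port, Depot→Y3}.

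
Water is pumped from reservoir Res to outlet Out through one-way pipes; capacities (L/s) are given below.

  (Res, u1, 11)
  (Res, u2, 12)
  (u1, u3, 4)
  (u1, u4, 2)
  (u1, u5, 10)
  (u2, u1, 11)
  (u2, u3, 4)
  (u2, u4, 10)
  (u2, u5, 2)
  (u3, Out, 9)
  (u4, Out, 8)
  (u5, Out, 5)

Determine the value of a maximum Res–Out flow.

Augment Res→u1→u3→Out: bottleneck 4, flow now 4.
Augment Res→u1→u4→Out: bottleneck 2, flow now 6.
Augment Res→u1→u5→Out: bottleneck 5, flow now 11.
Augment Res→u2→u3→Out: bottleneck 4, flow now 15.
Augment Res→u2→u4→Out: bottleneck 6, flow now 21.
No augmenting path remains; maximum flow = 21.
In the residual graph, reachable from Res: {Res, u1, u2, u4, u5}.
Min-cut edges: u1→u3 (4), u2→u3 (4), u4→Out (8), u5→Out (5); capacity 4 + 4 + 8 + 5 = 21.
This cut is saturated, so no flow can exceed 21.

21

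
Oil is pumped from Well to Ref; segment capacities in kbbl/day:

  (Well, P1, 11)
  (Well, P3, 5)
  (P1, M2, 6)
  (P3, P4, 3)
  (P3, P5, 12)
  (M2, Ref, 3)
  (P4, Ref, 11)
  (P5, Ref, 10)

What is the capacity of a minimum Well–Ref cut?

Augment Well→P1→M2→Ref: bottleneck 3, flow now 3.
Augment Well→P3→P4→Ref: bottleneck 3, flow now 6.
Augment Well→P3→P5→Ref: bottleneck 2, flow now 8.
No augmenting path remains; maximum flow = 8.
By max-flow min-cut, the minimum cut capacity equals the max flow.
In the residual graph, reachable from Well: {Well, P1, M2}.
Min-cut edges: Well→P3 (5), M2→Ref (3); capacity 5 + 3 = 8.

8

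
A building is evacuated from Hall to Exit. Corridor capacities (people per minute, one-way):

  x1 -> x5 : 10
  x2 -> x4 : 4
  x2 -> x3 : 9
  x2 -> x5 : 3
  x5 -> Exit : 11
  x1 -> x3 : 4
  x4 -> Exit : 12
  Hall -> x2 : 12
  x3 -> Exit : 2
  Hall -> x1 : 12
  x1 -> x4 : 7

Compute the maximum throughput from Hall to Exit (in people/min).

21

Augment Hall→x1→x3→Exit: bottleneck 2, flow now 2.
Augment Hall→x1→x4→Exit: bottleneck 7, flow now 9.
Augment Hall→x1→x5→Exit: bottleneck 3, flow now 12.
Augment Hall→x2→x4→Exit: bottleneck 4, flow now 16.
Augment Hall→x2→x5→Exit: bottleneck 3, flow now 19.
Augment Hall→x2→x3→x1→x5→Exit: bottleneck 2, flow now 21. (uses reverse residual edge)
No augmenting path remains; maximum flow = 21.
In the residual graph, reachable from Hall: {Hall, x2, x3}.
Min-cut edges: Hall→x1 (12), x2→x4 (4), x2→x5 (3), x3→Exit (2); capacity 12 + 4 + 3 + 2 = 21.
This cut is saturated, so no flow can exceed 21.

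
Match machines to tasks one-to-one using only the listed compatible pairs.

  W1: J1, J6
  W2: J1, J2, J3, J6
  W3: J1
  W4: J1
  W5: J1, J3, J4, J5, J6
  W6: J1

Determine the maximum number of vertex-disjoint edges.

4

Unit-capacity flow: source→left, listed edges, right→sink; max matching = max flow.
Augmenting path W1→J1 (+1); matched 1.
Augmenting path W2→J2 (+1); matched 2.
Augmenting path W5→J3 (+1); matched 3.
Augmenting path W3→J1→W1→J6 (+1); matched 4.
No augmenting path remains; maximum matching = 4.
König certificate: {W1, W2, W5, J1} is a vertex cover of size 4 (every listed pair touches it), so no matching can be larger.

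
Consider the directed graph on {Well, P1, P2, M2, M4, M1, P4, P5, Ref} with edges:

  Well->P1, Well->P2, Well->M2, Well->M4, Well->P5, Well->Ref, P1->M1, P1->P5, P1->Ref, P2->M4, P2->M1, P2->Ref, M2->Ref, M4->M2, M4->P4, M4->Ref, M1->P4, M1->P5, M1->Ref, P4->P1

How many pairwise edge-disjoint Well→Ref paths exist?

5

Assign every edge capacity 1; by Menger, the answer equals the max flow.
Path Well→Ref (+1); total 1.
Path Well→P1→Ref (+1); total 2.
Path Well→P2→Ref (+1); total 3.
Path Well→M2→Ref (+1); total 4.
Path Well→M4→Ref (+1); total 5.
No residual Well→Ref path; max flow = 5.
Certifying cut of size 5: {Well→M2, Well→M4, Well→P1, Well→P2, Well→Ref}.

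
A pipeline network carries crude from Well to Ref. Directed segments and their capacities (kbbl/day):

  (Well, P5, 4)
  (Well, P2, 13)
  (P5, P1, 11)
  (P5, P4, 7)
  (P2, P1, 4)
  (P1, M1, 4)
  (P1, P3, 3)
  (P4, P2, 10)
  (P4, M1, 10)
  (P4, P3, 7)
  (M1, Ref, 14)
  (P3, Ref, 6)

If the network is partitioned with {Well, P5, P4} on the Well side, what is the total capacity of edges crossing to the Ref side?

Edges leaving {Well, P5, P4}: Well→P2 (13), P5→P1 (11), P4→P2 (10), P4→M1 (10), P4→P3 (7).
Cut capacity = 13 + 11 + 10 + 10 + 7 = 51.

51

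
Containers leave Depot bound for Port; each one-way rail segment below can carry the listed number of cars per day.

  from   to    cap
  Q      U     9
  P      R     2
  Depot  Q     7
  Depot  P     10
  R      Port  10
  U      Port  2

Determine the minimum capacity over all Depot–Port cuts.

Augment Depot→P→R→Port: bottleneck 2, flow now 2.
Augment Depot→Q→U→Port: bottleneck 2, flow now 4.
No augmenting path remains; maximum flow = 4.
By max-flow min-cut, the minimum cut capacity equals the max flow.
In the residual graph, reachable from Depot: {Depot, P, Q, U}.
Min-cut edges: P→R (2), U→Port (2); capacity 2 + 2 = 4.

4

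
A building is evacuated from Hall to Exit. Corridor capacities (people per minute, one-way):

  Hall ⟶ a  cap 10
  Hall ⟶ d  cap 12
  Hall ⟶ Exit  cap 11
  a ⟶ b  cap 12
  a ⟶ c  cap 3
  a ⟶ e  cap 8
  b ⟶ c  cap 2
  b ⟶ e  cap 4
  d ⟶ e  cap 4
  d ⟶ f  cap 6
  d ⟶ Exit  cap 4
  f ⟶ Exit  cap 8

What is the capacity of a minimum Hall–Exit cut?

Augment Hall→Exit: bottleneck 11, flow now 11.
Augment Hall→d→Exit: bottleneck 4, flow now 15.
Augment Hall→d→f→Exit: bottleneck 6, flow now 21.
No augmenting path remains; maximum flow = 21.
By max-flow min-cut, the minimum cut capacity equals the max flow.
In the residual graph, reachable from Hall: {Hall, a, b, c, d, e}.
Min-cut edges: Hall→Exit (11), d→f (6), d→Exit (4); capacity 11 + 6 + 4 = 21.

21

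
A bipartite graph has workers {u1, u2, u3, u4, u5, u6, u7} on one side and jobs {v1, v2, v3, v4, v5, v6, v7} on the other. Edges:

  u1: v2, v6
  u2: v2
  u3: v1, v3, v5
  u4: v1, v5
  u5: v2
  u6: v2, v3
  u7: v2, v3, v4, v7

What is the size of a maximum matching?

Unit-capacity flow: source→left, listed edges, right→sink; max matching = max flow.
Augmenting path u1→v2 (+1); matched 1.
Augmenting path u3→v1 (+1); matched 2.
Augmenting path u4→v5 (+1); matched 3.
Augmenting path u6→v3 (+1); matched 4.
Augmenting path u7→v4 (+1); matched 5.
Augmenting path u2→v2→u1→v6 (+1); matched 6.
No augmenting path remains; maximum matching = 6.
König certificate: {u1, u3, u4, u6, u7, v2} is a vertex cover of size 6 (every listed pair touches it), so no matching can be larger.

6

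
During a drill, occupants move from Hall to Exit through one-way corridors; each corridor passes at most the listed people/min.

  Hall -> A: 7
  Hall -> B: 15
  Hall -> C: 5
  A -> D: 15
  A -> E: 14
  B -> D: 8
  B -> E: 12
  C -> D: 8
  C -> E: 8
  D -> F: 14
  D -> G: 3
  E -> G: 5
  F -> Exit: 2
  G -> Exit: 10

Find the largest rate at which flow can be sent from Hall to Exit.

10

Augment Hall→A→D→F→Exit: bottleneck 2, flow now 2.
Augment Hall→A→D→G→Exit: bottleneck 3, flow now 5.
Augment Hall→A→E→G→Exit: bottleneck 2, flow now 7.
Augment Hall→B→E→G→Exit: bottleneck 3, flow now 10.
No augmenting path remains; maximum flow = 10.
In the residual graph, reachable from Hall: {Hall, A, B, C, D, E, F}.
Min-cut edges: D→G (3), E→G (5), F→Exit (2); capacity 3 + 5 + 2 = 10.
This cut is saturated, so no flow can exceed 10.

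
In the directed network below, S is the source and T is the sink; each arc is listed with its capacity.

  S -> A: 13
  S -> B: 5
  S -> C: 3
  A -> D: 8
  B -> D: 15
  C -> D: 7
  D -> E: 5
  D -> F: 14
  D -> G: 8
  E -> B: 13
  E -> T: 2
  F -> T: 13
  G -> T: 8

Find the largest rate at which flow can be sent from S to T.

Augment S→A→D→E→T: bottleneck 2, flow now 2.
Augment S→A→D→F→T: bottleneck 6, flow now 8.
Augment S→B→D→F→T: bottleneck 5, flow now 13.
Augment S→C→D→F→T: bottleneck 2, flow now 15.
Augment S→C→D→G→T: bottleneck 1, flow now 16.
No augmenting path remains; maximum flow = 16.
In the residual graph, reachable from S: {S, A}.
Min-cut edges: S→B (5), S→C (3), A→D (8); capacity 5 + 3 + 8 = 16.
This cut is saturated, so no flow can exceed 16.

16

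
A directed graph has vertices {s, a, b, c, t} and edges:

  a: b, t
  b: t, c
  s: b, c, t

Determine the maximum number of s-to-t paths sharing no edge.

2

Assign every edge capacity 1; by Menger, the answer equals the max flow.
Path s→t (+1); total 1.
Path s→b→t (+1); total 2.
No residual s→t path; max flow = 2.
Certifying cut of size 2: {s→b, s→t}.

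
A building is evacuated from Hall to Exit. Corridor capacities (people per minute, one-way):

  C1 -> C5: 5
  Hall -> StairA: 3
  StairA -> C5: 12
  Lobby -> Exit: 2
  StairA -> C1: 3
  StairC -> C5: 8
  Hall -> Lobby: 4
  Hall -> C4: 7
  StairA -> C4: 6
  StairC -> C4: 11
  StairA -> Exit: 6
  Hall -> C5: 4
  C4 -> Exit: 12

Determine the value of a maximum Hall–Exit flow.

Augment Hall→StairA→Exit: bottleneck 3, flow now 3.
Augment Hall→C4→Exit: bottleneck 7, flow now 10.
Augment Hall→Lobby→Exit: bottleneck 2, flow now 12.
No augmenting path remains; maximum flow = 12.
In the residual graph, reachable from Hall: {Hall, C5, Lobby}.
Min-cut edges: Hall→StairA (3), Hall→C4 (7), Lobby→Exit (2); capacity 3 + 7 + 2 = 12.
This cut is saturated, so no flow can exceed 12.

12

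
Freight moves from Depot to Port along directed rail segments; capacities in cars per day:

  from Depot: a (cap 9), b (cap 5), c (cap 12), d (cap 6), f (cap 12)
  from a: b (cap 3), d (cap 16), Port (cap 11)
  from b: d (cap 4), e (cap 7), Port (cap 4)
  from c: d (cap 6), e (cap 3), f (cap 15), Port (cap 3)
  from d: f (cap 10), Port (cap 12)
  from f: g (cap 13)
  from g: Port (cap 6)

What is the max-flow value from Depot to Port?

34

Augment Depot→a→Port: bottleneck 9, flow now 9.
Augment Depot→b→Port: bottleneck 4, flow now 13.
Augment Depot→c→Port: bottleneck 3, flow now 16.
Augment Depot→d→Port: bottleneck 6, flow now 22.
Augment Depot→b→d→Port: bottleneck 1, flow now 23.
Augment Depot→c→d→Port: bottleneck 5, flow now 28.
Augment Depot→f→g→Port: bottleneck 6, flow now 34.
No augmenting path remains; maximum flow = 34.
In the residual graph, reachable from Depot: {Depot, b, c, d, e, f, g}.
Min-cut edges: Depot→a (9), b→Port (4), c→Port (3), d→Port (12), g→Port (6); capacity 9 + 4 + 3 + 12 + 6 = 34.
This cut is saturated, so no flow can exceed 34.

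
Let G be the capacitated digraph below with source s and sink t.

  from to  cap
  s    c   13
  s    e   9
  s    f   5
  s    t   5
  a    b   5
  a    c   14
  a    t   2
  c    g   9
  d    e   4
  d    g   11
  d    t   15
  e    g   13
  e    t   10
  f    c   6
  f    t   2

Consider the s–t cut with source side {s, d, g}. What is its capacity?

Edges leaving {s, d, g}: s→c (13), s→e (9), s→f (5), s→t (5), d→e (4), d→t (15).
Cut capacity = 13 + 9 + 5 + 5 + 4 + 15 = 51.

51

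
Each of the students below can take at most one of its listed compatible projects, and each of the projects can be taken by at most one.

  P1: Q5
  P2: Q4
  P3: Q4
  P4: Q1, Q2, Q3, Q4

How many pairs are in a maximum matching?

3

Unit-capacity flow: source→left, listed edges, right→sink; max matching = max flow.
Augmenting path P1→Q5 (+1); matched 1.
Augmenting path P2→Q4 (+1); matched 2.
Augmenting path P4→Q1 (+1); matched 3.
No augmenting path remains; maximum matching = 3.
König certificate: {P1, P4, Q4} is a vertex cover of size 3 (every listed pair touches it), so no matching can be larger.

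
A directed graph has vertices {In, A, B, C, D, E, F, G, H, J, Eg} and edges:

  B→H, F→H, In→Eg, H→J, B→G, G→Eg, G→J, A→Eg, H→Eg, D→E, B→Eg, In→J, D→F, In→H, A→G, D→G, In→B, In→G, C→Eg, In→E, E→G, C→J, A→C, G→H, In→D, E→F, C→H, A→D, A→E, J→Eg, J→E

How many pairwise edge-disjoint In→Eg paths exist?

5

Assign every edge capacity 1; by Menger, the answer equals the max flow.
Path In→Eg (+1); total 1.
Path In→B→Eg (+1); total 2.
Path In→G→Eg (+1); total 3.
Path In→H→Eg (+1); total 4.
Path In→J→Eg (+1); total 5.
No residual In→Eg path; max flow = 5.
Certifying cut of size 5: {G→Eg, H→Eg, In→B, In→Eg, J→Eg}.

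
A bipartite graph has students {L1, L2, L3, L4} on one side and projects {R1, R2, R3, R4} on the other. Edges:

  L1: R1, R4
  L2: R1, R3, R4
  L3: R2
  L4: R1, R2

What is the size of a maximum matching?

Unit-capacity flow: source→left, listed edges, right→sink; max matching = max flow.
Augmenting path L1→R1 (+1); matched 1.
Augmenting path L2→R3 (+1); matched 2.
Augmenting path L3→R2 (+1); matched 3.
Augmenting path L4→R1→L1→R4 (+1); matched 4.
No augmenting path remains; maximum matching = 4.
König certificate: {L1, L2, L3, L4} is a vertex cover of size 4 (every listed pair touches it), so no matching can be larger.

4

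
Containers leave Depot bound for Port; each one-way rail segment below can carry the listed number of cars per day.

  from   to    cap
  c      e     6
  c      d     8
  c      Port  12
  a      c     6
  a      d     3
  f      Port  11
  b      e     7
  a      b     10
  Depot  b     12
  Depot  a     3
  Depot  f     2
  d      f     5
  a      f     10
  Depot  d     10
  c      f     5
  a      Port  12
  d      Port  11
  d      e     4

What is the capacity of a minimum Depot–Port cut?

Augment Depot→a→Port: bottleneck 3, flow now 3.
Augment Depot→d→Port: bottleneck 10, flow now 13.
Augment Depot→f→Port: bottleneck 2, flow now 15.
No augmenting path remains; maximum flow = 15.
By max-flow min-cut, the minimum cut capacity equals the max flow.
In the residual graph, reachable from Depot: {Depot, b, e}.
Min-cut edges: Depot→a (3), Depot→d (10), Depot→f (2); capacity 3 + 10 + 2 = 15.

15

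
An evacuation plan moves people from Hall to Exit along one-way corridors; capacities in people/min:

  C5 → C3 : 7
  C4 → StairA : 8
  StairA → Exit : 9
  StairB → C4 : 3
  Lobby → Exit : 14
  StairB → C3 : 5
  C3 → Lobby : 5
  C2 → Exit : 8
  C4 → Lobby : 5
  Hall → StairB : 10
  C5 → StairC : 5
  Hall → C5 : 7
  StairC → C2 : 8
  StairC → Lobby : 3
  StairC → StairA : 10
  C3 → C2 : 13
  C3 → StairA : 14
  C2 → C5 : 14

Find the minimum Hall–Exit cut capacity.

Augment Hall→StairB→C3→StairA→Exit: bottleneck 5, flow now 5.
Augment Hall→StairB→C4→StairA→Exit: bottleneck 3, flow now 8.
Augment Hall→C5→C3→StairA→Exit: bottleneck 1, flow now 9.
Augment Hall→C5→C3→Lobby→Exit: bottleneck 5, flow now 14.
Augment Hall→C5→C3→C2→Exit: bottleneck 1, flow now 15.
No augmenting path remains; maximum flow = 15.
By max-flow min-cut, the minimum cut capacity equals the max flow.
In the residual graph, reachable from Hall: {Hall, StairB}.
Min-cut edges: Hall→C5 (7), StairB→C3 (5), StairB→C4 (3); capacity 7 + 5 + 3 = 15.

15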